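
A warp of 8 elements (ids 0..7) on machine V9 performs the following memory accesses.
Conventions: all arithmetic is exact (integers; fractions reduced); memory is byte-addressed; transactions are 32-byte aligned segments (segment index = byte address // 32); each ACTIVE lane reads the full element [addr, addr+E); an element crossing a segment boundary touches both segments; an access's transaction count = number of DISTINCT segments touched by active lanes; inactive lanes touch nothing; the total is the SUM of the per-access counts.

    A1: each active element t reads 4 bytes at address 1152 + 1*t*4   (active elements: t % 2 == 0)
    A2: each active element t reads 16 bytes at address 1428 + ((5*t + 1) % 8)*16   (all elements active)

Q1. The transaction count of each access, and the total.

A1: 1 transaction
A2: 5 transactions

Answer: 1,5; total 6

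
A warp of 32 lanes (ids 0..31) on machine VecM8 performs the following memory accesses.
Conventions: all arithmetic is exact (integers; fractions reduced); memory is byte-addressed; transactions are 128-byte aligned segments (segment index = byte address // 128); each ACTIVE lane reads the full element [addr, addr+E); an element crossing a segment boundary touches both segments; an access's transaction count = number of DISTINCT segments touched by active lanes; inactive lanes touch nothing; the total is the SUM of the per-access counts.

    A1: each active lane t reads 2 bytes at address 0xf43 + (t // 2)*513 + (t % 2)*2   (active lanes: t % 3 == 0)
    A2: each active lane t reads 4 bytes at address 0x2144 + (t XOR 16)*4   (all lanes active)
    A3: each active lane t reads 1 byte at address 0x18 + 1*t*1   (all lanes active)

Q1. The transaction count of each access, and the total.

A1: 11 transactions
A2: 2 transactions
A3: 1 transaction

Answer: 11,2,1; total 14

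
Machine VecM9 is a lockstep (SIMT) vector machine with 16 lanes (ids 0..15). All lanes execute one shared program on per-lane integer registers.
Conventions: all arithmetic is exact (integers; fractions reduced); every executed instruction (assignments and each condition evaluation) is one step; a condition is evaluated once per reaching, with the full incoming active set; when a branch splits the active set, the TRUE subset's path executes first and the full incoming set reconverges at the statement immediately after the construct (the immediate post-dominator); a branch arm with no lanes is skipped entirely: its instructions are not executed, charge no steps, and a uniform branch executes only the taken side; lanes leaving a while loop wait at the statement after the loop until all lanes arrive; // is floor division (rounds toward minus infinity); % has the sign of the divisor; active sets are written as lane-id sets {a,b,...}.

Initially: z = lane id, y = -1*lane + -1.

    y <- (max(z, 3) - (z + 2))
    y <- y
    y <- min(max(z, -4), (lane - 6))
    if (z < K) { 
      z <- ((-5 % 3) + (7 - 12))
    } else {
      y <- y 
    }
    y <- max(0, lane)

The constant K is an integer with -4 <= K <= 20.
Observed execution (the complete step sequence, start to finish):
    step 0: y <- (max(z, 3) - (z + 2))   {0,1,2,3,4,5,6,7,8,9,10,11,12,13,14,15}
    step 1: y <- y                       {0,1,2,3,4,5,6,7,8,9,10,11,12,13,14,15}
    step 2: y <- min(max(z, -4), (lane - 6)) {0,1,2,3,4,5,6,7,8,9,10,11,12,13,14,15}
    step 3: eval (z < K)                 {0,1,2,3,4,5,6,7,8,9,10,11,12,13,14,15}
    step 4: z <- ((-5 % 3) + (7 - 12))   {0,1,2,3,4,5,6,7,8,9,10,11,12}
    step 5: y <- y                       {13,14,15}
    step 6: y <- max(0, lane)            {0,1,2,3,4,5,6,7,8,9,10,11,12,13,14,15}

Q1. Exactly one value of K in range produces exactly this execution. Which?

Answer: K = 13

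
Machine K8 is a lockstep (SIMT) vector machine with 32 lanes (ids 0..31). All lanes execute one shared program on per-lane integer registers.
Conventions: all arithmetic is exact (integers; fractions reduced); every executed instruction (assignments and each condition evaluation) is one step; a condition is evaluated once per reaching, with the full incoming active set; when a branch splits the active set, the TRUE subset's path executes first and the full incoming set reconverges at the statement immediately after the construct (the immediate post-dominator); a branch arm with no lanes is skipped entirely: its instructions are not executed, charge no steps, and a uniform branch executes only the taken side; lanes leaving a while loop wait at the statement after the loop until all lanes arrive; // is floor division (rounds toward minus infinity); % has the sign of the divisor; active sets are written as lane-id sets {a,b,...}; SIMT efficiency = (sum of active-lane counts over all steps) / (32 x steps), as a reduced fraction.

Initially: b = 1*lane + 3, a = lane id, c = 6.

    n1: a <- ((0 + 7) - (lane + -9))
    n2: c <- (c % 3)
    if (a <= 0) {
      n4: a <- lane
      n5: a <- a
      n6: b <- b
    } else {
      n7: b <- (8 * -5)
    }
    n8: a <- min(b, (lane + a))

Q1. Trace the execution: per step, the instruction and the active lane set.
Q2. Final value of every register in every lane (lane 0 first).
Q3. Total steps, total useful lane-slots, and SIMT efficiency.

step 0: a <- ((0 + 7) - (lane + -9)) {0,1,2,3,4,5,6,7,8,9,10,11,12,13,14,15,16,17,18,19,20,21,22,23,24,25,26,27,28,29,30,31}
step 1: c <- (c % 3)                 {0,1,2,3,4,5,6,7,8,9,10,11,12,13,14,15,16,17,18,19,20,21,22,23,24,25,26,27,28,29,30,31}
step 2: eval (a <= 0)                {0,1,2,3,4,5,6,7,8,9,10,11,12,13,14,15,16,17,18,19,20,21,22,23,24,25,26,27,28,29,30,31}
step 3: a <- lane                    {16,17,18,19,20,21,22,23,24,25,26,27,28,29,30,31}
step 4: a <- a                       {16,17,18,19,20,21,22,23,24,25,26,27,28,29,30,31}
step 5: b <- b                       {16,17,18,19,20,21,22,23,24,25,26,27,28,29,30,31}
step 6: b <- (8 * -5)                {0,1,2,3,4,5,6,7,8,9,10,11,12,13,14,15}
step 7: a <- min(b, (lane + a))      {0,1,2,3,4,5,6,7,8,9,10,11,12,13,14,15,16,17,18,19,20,21,22,23,24,25,26,27,28,29,30,31}

Answer: 8 steps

b: -40,-40,-40,-40,-40,-40,-40,-40,-40,-40,-40,-40,-40,-40,-40,-40,19,20,21,22,23,24,25,26,27,28,29,30,31,32,33,34
a: -40,-40,-40,-40,-40,-40,-40,-40,-40,-40,-40,-40,-40,-40,-40,-40,19,20,21,22,23,24,25,26,27,28,29,30,31,32,33,34
c: 0,0,0,0,0,0,0,0,0,0,0,0,0,0,0,0,0,0,0,0,0,0,0,0,0,0,0,0,0,0,0,0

steps = 8; useful = 192; efficiency = 192/256 = 3/4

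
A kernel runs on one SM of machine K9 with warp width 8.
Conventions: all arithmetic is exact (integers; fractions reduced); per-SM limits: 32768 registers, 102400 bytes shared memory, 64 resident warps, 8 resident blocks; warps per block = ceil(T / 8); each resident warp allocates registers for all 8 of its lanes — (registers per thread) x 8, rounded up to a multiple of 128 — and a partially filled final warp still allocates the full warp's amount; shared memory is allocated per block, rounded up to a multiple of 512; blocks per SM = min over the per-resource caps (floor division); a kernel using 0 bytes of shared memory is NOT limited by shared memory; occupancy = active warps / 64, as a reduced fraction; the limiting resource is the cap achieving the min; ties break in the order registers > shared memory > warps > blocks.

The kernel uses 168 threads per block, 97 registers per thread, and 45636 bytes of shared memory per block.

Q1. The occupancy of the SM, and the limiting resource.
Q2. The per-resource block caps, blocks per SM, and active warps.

Answer: occupancy 21/64, limited by registers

registers: 1 block
shared memory: 2 blocks
warps: 3 blocks
blocks: 8 blocks

Answer: 1 block, 21 active warps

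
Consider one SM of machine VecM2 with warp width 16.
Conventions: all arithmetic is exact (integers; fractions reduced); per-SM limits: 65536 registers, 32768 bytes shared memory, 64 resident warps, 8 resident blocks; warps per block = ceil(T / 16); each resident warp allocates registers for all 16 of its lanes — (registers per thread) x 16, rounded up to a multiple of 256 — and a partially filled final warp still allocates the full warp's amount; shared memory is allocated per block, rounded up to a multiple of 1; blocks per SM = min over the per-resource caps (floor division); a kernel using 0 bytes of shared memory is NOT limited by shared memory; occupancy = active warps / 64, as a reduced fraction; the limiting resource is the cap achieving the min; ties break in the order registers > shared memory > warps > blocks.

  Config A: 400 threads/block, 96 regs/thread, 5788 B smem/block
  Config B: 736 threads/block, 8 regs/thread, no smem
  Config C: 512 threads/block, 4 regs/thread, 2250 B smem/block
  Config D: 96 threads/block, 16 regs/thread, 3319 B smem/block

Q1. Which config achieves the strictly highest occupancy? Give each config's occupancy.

occupancies: A 25/64, B 23/32, C 1, D 3/4

Answer: C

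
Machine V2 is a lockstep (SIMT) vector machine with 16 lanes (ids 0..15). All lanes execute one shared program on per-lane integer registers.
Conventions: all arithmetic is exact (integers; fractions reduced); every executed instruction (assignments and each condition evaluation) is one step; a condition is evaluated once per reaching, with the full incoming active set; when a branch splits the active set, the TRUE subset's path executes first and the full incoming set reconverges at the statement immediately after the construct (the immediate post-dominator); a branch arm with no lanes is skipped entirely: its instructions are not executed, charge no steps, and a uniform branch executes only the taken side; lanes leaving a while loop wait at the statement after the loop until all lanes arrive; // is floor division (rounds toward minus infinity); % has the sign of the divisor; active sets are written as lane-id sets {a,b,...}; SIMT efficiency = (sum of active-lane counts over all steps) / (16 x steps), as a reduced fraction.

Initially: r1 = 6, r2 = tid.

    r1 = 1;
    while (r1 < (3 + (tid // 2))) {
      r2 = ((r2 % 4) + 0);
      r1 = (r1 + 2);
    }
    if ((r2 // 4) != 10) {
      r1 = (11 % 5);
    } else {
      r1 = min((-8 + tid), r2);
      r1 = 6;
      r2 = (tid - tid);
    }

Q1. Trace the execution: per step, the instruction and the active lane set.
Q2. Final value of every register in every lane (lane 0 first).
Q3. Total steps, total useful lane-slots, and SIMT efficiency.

step 0: r1 <- 1                      {0,1,2,3,4,5,6,7,8,9,10,11,12,13,14,15}
step 1: eval (r1 < (3 + (tid // 2))) {0,1,2,3,4,5,6,7,8,9,10,11,12,13,14,15}
step 2: r2 <- ((r2 % 4) + 0)         {0,1,2,3,4,5,6,7,8,9,10,11,12,13,14,15}
step 3: r1 <- (r1 + 2)               {0,1,2,3,4,5,6,7,8,9,10,11,12,13,14,15}
step 4: eval (r1 < (3 + (tid // 2))) {0,1,2,3,4,5,6,7,8,9,10,11,12,13,14,15}
step 5: r2 <- ((r2 % 4) + 0)         {2,3,4,5,6,7,8,9,10,11,12,13,14,15}
step 6: r1 <- (r1 + 2)               {2,3,4,5,6,7,8,9,10,11,12,13,14,15}
step 7: eval (r1 < (3 + (tid // 2))) {2,3,4,5,6,7,8,9,10,11,12,13,14,15}
step 8: r2 <- ((r2 % 4) + 0)         {6,7,8,9,10,11,12,13,14,15}
step 9: r1 <- (r1 + 2)               {6,7,8,9,10,11,12,13,14,15}
step 10: eval (r1 < (3 + (tid // 2))) {6,7,8,9,10,11,12,13,14,15}
step 11: r2 <- ((r2 % 4) + 0)         {10,11,12,13,14,15}
step 12: r1 <- (r1 + 2)               {10,11,12,13,14,15}
step 13: eval (r1 < (3 + (tid // 2))) {10,11,12,13,14,15}
step 14: r2 <- ((r2 % 4) + 0)         {14,15}
step 15: r1 <- (r1 + 2)               {14,15}
step 16: eval (r1 < (3 + (tid // 2))) {14,15}
step 17: eval ((r2 // 4) != 10)       {0,1,2,3,4,5,6,7,8,9,10,11,12,13,14,15}
step 18: r1 <- (11 % 5)               {0,1,2,3,4,5,6,7,8,9,10,11,12,13,14,15}

Answer: 19 steps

r1: 1,1,1,1,1,1,1,1,1,1,1,1,1,1,1,1
r2: 0,1,2,3,0,1,2,3,0,1,2,3,0,1,2,3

steps = 19; useful = 208; efficiency = 208/304 = 13/19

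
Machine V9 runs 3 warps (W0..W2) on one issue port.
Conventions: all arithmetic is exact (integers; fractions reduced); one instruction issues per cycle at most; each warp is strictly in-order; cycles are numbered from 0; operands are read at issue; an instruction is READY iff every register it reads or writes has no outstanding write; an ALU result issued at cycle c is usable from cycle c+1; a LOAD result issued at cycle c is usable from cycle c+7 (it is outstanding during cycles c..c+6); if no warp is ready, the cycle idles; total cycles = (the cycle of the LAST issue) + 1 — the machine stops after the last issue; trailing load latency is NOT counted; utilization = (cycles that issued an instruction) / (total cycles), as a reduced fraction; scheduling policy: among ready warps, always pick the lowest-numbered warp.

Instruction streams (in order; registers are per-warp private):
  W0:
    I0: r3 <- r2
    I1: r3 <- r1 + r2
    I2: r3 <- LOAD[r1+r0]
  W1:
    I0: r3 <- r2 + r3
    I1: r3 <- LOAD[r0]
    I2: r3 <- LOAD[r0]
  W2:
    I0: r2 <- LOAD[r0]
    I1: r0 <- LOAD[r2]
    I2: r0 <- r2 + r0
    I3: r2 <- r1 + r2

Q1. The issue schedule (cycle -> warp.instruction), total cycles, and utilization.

cycle 0: W0.I0
cycle 1: W0.I1
cycle 2: W0.I2
cycle 3: W1.I0
cycle 4: W1.I1
cycle 5: W2.I0
cycle 6: idle
cycle 7: idle
cycle 8: idle
cycle 9: idle
cycle 10: idle
cycle 11: W1.I2
cycle 12: W2.I1
cycle 13: idle
cycle 14: idle
cycle 15: idle
cycle 16: idle
cycle 17: idle
cycle 18: idle
cycle 19: W2.I2
cycle 20: W2.I3

Answer: 21 cycles, utilization 10/21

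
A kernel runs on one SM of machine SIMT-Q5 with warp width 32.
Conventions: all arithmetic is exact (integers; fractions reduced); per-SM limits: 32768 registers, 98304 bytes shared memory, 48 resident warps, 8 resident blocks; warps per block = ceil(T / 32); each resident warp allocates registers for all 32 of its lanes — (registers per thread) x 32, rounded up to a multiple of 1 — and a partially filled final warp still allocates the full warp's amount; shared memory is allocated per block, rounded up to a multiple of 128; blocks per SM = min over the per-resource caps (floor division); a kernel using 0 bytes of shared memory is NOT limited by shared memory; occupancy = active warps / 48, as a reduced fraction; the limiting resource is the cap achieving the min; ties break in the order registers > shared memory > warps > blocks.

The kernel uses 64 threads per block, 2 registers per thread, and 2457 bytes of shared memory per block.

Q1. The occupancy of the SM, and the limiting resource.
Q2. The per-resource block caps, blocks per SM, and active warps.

Answer: occupancy 1/3, limited by blocks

registers: 256 blocks
shared memory: 38 blocks
warps: 24 blocks
blocks: 8 blocks

Answer: 8 blocks, 16 active warps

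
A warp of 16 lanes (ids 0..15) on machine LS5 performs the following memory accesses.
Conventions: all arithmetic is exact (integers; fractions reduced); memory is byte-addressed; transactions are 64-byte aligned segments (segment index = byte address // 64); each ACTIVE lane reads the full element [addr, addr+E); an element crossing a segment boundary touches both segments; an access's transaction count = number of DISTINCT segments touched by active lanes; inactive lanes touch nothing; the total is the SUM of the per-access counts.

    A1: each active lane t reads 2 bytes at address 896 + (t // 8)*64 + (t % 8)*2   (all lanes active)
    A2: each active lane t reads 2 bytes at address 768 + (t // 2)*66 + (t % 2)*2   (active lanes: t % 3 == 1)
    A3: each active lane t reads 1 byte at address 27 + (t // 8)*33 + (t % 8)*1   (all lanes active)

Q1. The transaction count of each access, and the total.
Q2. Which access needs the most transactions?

A1: 2 transactions
A2: 5 transactions
A3: 2 transactions

Answer: 2,5,2; total 9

Answer: A2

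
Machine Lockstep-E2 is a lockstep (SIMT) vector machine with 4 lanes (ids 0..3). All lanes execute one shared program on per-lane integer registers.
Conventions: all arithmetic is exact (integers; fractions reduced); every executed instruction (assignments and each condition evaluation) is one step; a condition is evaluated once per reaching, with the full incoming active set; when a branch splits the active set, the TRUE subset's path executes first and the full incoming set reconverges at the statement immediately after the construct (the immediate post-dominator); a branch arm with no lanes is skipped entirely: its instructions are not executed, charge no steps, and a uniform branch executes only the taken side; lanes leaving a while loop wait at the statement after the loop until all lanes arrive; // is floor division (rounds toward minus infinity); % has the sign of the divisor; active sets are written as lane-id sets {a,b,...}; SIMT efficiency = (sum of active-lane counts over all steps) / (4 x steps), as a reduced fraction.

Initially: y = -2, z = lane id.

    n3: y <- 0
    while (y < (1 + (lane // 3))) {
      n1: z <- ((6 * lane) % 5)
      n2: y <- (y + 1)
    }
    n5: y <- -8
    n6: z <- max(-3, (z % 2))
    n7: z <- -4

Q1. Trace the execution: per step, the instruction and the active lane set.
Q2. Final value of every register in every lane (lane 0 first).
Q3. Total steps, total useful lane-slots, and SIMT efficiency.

step 0: y <- 0                       {0,1,2,3}
step 1: eval (y < (1 + (lane // 3))) {0,1,2,3}
step 2: z <- ((6 * lane) % 5)        {0,1,2,3}
step 3: y <- (y + 1)                 {0,1,2,3}
step 4: eval (y < (1 + (lane // 3))) {0,1,2,3}
step 5: z <- ((6 * lane) % 5)        {3}
step 6: y <- (y + 1)                 {3}
step 7: eval (y < (1 + (lane // 3))) {3}
step 8: y <- -8                      {0,1,2,3}
step 9: z <- max(-3, (z % 2))        {0,1,2,3}
step 10: z <- -4                      {0,1,2,3}

Answer: 11 steps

y: -8,-8,-8,-8
z: -4,-4,-4,-4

steps = 11; useful = 35; efficiency = 35/44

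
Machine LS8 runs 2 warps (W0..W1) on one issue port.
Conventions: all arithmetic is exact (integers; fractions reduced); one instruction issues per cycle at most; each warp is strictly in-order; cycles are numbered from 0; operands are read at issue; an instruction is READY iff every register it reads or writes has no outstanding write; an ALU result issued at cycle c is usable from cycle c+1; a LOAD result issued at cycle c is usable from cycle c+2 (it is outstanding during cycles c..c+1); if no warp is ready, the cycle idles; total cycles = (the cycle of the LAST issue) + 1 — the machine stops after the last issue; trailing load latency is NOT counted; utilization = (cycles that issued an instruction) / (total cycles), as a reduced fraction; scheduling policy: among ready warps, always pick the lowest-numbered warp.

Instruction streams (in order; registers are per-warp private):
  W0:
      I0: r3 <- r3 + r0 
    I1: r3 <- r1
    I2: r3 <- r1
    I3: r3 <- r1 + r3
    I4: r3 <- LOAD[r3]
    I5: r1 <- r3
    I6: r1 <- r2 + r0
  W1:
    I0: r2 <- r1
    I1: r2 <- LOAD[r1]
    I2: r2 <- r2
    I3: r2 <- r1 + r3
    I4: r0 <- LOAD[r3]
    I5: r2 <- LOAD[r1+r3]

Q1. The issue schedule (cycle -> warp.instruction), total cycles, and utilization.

cycle 0: W0.I0
cycle 1: W0.I1
cycle 2: W0.I2
cycle 3: W0.I3
cycle 4: W0.I4
cycle 5: W1.I0
cycle 6: W0.I5
cycle 7: W0.I6
cycle 8: W1.I1
cycle 9: idle
cycle 10: W1.I2
cycle 11: W1.I3
cycle 12: W1.I4
cycle 13: W1.I5

Answer: 14 cycles, utilization 13/14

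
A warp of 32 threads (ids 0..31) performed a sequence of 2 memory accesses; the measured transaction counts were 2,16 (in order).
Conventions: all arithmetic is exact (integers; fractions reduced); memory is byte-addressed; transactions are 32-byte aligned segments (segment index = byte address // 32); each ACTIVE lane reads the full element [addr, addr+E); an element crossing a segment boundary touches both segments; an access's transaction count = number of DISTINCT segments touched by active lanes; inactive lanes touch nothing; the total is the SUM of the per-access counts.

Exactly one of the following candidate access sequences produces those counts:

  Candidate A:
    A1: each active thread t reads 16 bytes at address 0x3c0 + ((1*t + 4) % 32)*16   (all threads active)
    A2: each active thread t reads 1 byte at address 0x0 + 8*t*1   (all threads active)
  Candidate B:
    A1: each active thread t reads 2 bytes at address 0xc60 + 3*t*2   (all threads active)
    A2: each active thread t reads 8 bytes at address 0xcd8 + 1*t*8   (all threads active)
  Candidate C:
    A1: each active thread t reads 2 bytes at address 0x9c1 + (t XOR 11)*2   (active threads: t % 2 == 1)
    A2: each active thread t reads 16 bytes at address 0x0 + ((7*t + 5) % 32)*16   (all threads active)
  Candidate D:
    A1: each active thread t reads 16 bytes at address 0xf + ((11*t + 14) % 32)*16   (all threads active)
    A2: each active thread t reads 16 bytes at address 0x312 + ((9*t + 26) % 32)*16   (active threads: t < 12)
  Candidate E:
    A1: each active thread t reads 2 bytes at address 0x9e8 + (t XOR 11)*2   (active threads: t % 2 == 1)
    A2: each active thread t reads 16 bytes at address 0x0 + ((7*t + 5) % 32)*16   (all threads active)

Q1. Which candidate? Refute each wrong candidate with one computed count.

A: A1 gives 16 transactions, not 2
B: A1 gives 6 transactions, not 2
D: A1 gives 17 transactions, not 2
E: A1 gives 3 transactions, not 2
C: all counts match (2,16)

Answer: C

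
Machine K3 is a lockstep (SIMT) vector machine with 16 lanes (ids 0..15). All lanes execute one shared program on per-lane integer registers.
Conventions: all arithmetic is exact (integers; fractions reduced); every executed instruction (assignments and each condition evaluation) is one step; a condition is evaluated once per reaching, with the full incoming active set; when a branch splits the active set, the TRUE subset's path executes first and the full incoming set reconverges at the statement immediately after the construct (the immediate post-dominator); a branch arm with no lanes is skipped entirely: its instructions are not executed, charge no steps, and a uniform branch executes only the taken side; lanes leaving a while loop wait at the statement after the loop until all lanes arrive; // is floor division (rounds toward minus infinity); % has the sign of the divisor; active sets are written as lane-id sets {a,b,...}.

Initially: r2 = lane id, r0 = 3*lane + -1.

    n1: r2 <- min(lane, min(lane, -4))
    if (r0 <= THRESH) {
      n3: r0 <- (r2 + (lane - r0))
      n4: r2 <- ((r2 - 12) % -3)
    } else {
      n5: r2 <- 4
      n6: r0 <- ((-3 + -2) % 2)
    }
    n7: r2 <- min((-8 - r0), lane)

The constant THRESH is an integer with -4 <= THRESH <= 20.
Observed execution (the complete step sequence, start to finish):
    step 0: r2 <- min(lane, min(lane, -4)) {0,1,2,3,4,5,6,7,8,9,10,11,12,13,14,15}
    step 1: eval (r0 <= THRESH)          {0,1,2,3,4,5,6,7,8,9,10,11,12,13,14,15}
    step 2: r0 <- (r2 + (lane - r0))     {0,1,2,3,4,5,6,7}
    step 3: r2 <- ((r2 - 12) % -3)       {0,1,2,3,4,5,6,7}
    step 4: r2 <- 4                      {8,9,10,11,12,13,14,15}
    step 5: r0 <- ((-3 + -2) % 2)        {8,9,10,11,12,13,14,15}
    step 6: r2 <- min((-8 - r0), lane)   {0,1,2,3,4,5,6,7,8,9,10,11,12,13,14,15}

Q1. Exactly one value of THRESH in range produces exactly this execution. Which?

Answer: THRESH = 20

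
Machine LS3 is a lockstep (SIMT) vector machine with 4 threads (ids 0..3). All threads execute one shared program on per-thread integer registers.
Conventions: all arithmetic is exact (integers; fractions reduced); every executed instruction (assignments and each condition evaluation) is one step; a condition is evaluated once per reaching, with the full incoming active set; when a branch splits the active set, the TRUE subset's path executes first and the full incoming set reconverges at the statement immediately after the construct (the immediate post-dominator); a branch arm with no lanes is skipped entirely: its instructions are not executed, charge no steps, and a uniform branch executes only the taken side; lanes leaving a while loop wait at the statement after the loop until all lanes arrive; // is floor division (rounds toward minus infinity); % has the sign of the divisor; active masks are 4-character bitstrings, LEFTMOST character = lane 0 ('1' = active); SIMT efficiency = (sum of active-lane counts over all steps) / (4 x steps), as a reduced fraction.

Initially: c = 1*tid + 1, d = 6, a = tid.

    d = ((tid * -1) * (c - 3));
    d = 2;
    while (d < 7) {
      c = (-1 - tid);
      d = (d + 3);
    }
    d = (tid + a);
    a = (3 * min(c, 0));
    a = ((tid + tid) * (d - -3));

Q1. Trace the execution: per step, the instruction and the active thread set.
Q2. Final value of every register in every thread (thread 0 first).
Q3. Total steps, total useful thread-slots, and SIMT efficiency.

step 0: d <- ((tid * -1) * (c - 3))  1111
step 1: d <- 2                       1111
step 2: eval (d < 7)                 1111
step 3: c <- (-1 - tid)              1111
step 4: d <- (d + 3)                 1111
step 5: eval (d < 7)                 1111
step 6: c <- (-1 - tid)              1111
step 7: d <- (d + 3)                 1111
step 8: eval (d < 7)                 1111
step 9: d <- (tid + a)               1111
step 10: a <- (3 * min(c, 0))         1111
step 11: a <- ((tid + tid) * (d - -3)) 1111

Answer: 12 steps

c: -1,-2,-3,-4
d: 0,2,4,6
a: 0,10,28,54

steps = 12; useful = 48; efficiency = 48/48 = 1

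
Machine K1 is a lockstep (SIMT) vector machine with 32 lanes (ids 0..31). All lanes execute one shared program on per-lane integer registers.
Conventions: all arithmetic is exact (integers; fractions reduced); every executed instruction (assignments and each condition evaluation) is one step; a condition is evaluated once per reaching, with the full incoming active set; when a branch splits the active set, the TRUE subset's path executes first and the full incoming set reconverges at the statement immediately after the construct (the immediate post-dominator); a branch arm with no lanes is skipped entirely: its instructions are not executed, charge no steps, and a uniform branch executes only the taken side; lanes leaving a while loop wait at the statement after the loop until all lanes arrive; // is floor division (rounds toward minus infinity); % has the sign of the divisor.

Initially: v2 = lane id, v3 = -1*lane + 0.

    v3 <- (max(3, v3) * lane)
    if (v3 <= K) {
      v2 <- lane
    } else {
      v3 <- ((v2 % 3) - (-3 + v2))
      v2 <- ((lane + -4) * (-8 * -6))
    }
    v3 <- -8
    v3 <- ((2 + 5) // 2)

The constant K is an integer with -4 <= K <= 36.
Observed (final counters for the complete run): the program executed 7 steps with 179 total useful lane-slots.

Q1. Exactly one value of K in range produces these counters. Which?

Answer: K = 36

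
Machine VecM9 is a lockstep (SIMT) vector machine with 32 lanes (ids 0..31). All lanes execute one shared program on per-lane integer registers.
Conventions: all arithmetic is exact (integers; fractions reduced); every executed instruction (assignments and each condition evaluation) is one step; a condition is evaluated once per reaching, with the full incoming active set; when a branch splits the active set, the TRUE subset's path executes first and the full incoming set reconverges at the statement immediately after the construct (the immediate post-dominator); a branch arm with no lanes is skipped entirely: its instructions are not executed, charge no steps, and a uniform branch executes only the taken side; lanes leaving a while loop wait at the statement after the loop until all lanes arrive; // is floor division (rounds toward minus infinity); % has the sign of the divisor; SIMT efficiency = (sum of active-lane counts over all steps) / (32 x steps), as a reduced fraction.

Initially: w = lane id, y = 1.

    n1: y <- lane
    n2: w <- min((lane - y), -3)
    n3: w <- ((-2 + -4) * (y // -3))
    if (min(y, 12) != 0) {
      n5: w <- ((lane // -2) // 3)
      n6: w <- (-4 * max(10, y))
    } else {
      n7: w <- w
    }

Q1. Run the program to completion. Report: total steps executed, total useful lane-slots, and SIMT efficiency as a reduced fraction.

Answer: 7 steps, 191 useful, 191/224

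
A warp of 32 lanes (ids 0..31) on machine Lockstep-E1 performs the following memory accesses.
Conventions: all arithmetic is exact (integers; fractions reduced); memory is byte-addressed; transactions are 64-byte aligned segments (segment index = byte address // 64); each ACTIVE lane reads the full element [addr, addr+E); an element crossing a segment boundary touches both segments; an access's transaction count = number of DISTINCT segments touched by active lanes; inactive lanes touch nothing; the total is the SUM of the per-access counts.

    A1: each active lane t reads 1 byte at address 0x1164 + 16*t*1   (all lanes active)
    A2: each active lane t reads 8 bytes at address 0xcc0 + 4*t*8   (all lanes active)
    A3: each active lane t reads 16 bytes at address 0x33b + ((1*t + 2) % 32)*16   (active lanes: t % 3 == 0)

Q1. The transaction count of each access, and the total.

A1: 9 transactions
A2: 16 transactions
A3: 9 transactions

Answer: 9,16,9; total 34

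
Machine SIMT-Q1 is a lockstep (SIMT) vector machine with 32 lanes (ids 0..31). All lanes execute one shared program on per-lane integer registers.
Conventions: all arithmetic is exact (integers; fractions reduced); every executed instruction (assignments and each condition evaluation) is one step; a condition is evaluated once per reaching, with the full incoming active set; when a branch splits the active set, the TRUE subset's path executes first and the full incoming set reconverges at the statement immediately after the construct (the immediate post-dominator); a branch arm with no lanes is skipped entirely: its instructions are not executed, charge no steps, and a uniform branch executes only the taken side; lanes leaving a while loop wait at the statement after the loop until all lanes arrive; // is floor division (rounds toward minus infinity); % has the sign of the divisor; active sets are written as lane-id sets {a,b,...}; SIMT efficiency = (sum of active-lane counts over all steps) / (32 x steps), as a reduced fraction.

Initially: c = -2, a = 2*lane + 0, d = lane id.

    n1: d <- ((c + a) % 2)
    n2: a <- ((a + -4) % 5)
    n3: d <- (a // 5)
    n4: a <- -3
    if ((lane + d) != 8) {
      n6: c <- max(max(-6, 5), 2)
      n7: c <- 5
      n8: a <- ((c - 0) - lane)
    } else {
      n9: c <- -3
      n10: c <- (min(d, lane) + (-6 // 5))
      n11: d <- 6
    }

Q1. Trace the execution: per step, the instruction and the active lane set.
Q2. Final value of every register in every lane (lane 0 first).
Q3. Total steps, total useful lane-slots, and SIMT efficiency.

step 0: d <- ((c + a) % 2)           {0,1,2,3,4,5,6,7,8,9,10,11,12,13,14,15,16,17,18,19,20,21,22,23,24,25,26,27,28,29,30,31}
step 1: a <- ((a + -4) % 5)          {0,1,2,3,4,5,6,7,8,9,10,11,12,13,14,15,16,17,18,19,20,21,22,23,24,25,26,27,28,29,30,31}
step 2: d <- (a // 5)                {0,1,2,3,4,5,6,7,8,9,10,11,12,13,14,15,16,17,18,19,20,21,22,23,24,25,26,27,28,29,30,31}
step 3: a <- -3                      {0,1,2,3,4,5,6,7,8,9,10,11,12,13,14,15,16,17,18,19,20,21,22,23,24,25,26,27,28,29,30,31}
step 4: eval ((lane + d) != 8)       {0,1,2,3,4,5,6,7,8,9,10,11,12,13,14,15,16,17,18,19,20,21,22,23,24,25,26,27,28,29,30,31}
step 5: c <- max(max(-6, 5), 2)      {0,1,2,3,4,5,6,7,9,10,11,12,13,14,15,16,17,18,19,20,21,22,23,24,25,26,27,28,29,30,31}
step 6: c <- 5                       {0,1,2,3,4,5,6,7,9,10,11,12,13,14,15,16,17,18,19,20,21,22,23,24,25,26,27,28,29,30,31}
step 7: a <- ((c - 0) - lane)        {0,1,2,3,4,5,6,7,9,10,11,12,13,14,15,16,17,18,19,20,21,22,23,24,25,26,27,28,29,30,31}
step 8: c <- -3                      {8}
step 9: c <- (min(d, lane) + (-6 // 5)) {8}
step 10: d <- 6                       {8}

Answer: 11 steps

c: 5,5,5,5,5,5,5,5,-2,5,5,5,5,5,5,5,5,5,5,5,5,5,5,5,5,5,5,5,5,5,5,5
a: 5,4,3,2,1,0,-1,-2,-3,-4,-5,-6,-7,-8,-9,-10,-11,-12,-13,-14,-15,-16,-17,-18,-19,-20,-21,-22,-23,-24,-25,-26
d: 0,0,0,0,0,0,0,0,6,0,0,0,0,0,0,0,0,0,0,0,0,0,0,0,0,0,0,0,0,0,0,0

steps = 11; useful = 256; efficiency = 256/352 = 8/11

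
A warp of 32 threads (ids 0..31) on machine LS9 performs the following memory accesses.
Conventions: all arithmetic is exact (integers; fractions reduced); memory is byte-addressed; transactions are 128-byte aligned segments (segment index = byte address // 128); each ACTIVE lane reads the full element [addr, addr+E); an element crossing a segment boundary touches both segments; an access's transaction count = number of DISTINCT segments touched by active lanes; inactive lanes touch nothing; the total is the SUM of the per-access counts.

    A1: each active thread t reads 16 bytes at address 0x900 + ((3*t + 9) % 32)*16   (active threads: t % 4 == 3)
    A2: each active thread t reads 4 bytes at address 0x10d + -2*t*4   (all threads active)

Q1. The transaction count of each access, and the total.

A1: 4 transactions
A2: 3 transactions

Answer: 4,3; total 7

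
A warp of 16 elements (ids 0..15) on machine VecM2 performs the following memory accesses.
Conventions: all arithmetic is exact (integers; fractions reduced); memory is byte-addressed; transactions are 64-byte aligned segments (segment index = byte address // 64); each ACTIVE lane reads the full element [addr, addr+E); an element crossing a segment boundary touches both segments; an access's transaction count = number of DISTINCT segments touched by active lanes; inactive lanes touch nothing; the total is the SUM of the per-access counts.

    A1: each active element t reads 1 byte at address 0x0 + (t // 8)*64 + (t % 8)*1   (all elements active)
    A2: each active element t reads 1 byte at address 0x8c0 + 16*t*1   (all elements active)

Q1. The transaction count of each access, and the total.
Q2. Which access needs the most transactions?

A1: 2 transactions
A2: 4 transactions

Answer: 2,4; total 6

Answer: A2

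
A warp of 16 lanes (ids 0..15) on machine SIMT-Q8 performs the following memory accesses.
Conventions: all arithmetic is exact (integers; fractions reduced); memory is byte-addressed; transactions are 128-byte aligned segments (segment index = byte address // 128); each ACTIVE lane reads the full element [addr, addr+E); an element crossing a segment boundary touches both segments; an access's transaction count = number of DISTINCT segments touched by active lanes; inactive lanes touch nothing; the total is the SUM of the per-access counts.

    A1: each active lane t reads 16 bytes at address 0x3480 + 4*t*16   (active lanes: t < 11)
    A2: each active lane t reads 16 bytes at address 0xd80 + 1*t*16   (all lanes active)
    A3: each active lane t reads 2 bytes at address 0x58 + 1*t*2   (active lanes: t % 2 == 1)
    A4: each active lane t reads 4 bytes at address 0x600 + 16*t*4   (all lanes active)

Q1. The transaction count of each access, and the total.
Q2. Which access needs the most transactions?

A1: 6 transactions
A2: 2 transactions
A3: 1 transaction
A4: 8 transactions

Answer: 6,2,1,8; total 17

Answer: A4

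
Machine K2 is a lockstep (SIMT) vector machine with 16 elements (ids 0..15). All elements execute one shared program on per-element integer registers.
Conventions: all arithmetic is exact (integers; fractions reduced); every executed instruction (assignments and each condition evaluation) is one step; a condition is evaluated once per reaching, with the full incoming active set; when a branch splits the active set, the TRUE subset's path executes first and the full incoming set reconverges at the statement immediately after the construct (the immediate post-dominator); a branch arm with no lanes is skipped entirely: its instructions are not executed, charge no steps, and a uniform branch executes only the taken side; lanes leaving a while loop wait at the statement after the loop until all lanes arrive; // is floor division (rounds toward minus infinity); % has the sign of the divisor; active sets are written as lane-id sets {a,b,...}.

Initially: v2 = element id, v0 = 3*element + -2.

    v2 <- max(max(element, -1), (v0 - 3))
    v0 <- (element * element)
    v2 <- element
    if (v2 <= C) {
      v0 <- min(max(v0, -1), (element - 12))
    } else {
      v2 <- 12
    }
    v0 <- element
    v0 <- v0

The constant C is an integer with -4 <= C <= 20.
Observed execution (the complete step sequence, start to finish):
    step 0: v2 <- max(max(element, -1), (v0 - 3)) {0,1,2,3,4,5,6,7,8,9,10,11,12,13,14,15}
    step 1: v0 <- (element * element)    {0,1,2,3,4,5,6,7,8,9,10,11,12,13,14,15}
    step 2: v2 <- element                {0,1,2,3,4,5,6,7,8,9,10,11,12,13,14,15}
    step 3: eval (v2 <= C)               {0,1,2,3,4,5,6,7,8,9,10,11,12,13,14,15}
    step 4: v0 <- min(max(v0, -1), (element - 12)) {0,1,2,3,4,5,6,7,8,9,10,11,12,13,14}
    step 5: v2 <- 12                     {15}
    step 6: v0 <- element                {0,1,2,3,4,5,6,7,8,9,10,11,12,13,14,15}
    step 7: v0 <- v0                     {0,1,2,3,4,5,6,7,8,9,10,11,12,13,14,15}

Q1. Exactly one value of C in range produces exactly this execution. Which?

Answer: C = 14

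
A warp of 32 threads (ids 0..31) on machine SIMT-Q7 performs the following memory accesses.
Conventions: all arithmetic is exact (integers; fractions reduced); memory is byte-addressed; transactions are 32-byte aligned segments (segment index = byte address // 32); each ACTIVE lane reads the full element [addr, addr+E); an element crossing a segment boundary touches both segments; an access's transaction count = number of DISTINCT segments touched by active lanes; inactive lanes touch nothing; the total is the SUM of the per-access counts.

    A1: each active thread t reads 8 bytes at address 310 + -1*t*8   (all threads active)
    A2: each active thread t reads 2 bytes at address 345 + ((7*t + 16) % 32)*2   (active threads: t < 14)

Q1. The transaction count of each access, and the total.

A1: 9 transactions
A2: 3 transactions

Answer: 9,3; total 12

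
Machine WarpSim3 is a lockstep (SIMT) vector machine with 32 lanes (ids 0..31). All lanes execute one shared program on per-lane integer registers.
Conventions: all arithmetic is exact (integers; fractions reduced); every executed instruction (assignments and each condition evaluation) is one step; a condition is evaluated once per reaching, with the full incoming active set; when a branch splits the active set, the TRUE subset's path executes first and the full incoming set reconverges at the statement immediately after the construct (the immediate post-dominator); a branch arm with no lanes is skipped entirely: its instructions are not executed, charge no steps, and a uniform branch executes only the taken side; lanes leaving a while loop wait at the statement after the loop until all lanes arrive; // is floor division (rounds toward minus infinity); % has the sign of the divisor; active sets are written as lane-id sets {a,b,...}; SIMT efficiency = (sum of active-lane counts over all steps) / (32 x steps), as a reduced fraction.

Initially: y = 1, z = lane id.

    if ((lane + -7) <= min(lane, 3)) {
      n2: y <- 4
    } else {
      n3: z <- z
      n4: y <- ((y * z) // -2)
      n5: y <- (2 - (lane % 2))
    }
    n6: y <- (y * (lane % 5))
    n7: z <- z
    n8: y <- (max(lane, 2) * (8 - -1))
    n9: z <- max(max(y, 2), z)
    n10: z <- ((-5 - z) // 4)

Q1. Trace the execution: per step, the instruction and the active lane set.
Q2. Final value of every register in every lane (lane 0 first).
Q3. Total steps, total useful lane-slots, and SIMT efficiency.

step 0: eval ((lane + -7) <= min(lane, 3)) {0,1,2,3,4,5,6,7,8,9,10,11,12,13,14,15,16,17,18,19,20,21,22,23,24,25,26,27,28,29,30,31}
step 1: y <- 4                       {0,1,2,3,4,5,6,7,8,9,10}
step 2: z <- z                       {11,12,13,14,15,16,17,18,19,20,21,22,23,24,25,26,27,28,29,30,31}
step 3: y <- ((y * z) // -2)         {11,12,13,14,15,16,17,18,19,20,21,22,23,24,25,26,27,28,29,30,31}
step 4: y <- (2 - (lane % 2))        {11,12,13,14,15,16,17,18,19,20,21,22,23,24,25,26,27,28,29,30,31}
step 5: y <- (y * (lane % 5))        {0,1,2,3,4,5,6,7,8,9,10,11,12,13,14,15,16,17,18,19,20,21,22,23,24,25,26,27,28,29,30,31}
step 6: z <- z                       {0,1,2,3,4,5,6,7,8,9,10,11,12,13,14,15,16,17,18,19,20,21,22,23,24,25,26,27,28,29,30,31}
step 7: y <- (max(lane, 2) * (8 - -1)) {0,1,2,3,4,5,6,7,8,9,10,11,12,13,14,15,16,17,18,19,20,21,22,23,24,25,26,27,28,29,30,31}
step 8: z <- max(max(y, 2), z)       {0,1,2,3,4,5,6,7,8,9,10,11,12,13,14,15,16,17,18,19,20,21,22,23,24,25,26,27,28,29,30,31}
step 9: z <- ((-5 - z) // 4)         {0,1,2,3,4,5,6,7,8,9,10,11,12,13,14,15,16,17,18,19,20,21,22,23,24,25,26,27,28,29,30,31}

Answer: 10 steps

y: 18,18,18,27,36,45,54,63,72,81,90,99,108,117,126,135,144,153,162,171,180,189,198,207,216,225,234,243,252,261,270,279
z: -6,-6,-6,-8,-11,-13,-15,-17,-20,-22,-24,-26,-29,-31,-33,-35,-38,-40,-42,-44,-47,-49,-51,-53,-56,-58,-60,-62,-65,-67,-69,-71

steps = 10; useful = 266; efficiency = 266/320 = 133/160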